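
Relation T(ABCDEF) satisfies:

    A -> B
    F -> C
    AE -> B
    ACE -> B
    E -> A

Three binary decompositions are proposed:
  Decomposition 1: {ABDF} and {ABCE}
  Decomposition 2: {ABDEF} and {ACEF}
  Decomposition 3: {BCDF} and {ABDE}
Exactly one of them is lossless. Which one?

Decomposition 1: common = {AB}, closure = {AB} → lossy.
Decomposition 2: common = {AEF}, closure = {ABCEF} → lossless.
Decomposition 3: common = {BD}, closure = {BD} → lossy.

Decomposition 2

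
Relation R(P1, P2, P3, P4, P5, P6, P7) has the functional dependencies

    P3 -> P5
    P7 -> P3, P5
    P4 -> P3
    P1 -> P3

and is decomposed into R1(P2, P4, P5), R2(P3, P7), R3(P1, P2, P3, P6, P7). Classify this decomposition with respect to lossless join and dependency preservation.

Lossless test (chase): Rows 2 and 3 agree on P3; apply P3→P5 and equate their P5 entries. No row becomes fully distinguished — the join is lossy.
Dependency preservation: the restricted closure of {P3} across the fragments never reaches {P5}, so P3 → P5 cannot be enforced without a join — not preserved.

lossy and not dependency-preserving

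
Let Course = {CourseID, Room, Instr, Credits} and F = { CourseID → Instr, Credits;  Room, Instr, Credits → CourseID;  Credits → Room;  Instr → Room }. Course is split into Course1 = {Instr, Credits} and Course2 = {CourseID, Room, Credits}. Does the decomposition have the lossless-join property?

Common attributes: Course1 ∩ Course2 = {Credits}.
Closure of {Credits}: Credits → Room applies, adding Room. So (Credits)⁺ = {Room, Credits}.
The closure contains neither all of Course1 = {Instr, Credits} nor all of Course2 = {CourseID, Room, Credits}, so the common attributes are not a superkey of either fragment. The join is lossy.

No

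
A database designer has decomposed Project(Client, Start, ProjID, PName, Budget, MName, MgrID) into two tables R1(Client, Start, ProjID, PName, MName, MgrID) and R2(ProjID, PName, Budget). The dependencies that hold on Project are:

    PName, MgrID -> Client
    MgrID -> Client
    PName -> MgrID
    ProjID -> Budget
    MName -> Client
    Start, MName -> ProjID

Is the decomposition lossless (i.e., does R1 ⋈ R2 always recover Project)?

Common attributes: R1 ∩ R2 = {ProjID, PName}.
Closure of {ProjID, PName}: PName → MgrID applies, adding MgrID; ProjID → Budget applies, adding Budget; PName, MgrID → Client applies, adding Client. So (ProjID, PName)⁺ = {Client, ProjID, PName, Budget, MgrID}.
This closure contains every attribute of R2, so R1 ∩ R2 → R2. The join is lossless.

Yes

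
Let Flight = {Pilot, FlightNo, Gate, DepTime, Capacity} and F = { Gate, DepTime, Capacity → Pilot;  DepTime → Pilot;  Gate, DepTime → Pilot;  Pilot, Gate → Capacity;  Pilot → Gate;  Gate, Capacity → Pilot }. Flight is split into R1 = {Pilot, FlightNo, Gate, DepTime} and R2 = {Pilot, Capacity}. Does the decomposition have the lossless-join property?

Common attributes: R1 ∩ R2 = {Pilot}.
Closure of {Pilot}: Pilot → Gate applies, adding Gate; Pilot, Gate → Capacity applies, adding Capacity. So (Pilot)⁺ = {Pilot, Gate, Capacity}.
This closure contains every attribute of R2, so R1 ∩ R2 → R2. The join is lossless.

Yes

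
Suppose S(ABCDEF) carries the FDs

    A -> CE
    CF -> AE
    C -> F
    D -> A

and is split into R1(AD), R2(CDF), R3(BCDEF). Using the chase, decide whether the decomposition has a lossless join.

Chase test. Columns are ABCDEF; row i has aⱼ where attribute j ∈ Ri, else bᵢⱼ.
Initial tableau (one row per fragment):
  row 1: a1 b12 b13 a4 b15 b16
  row 2: b21 b22 a3 a4 b25 a6
  row 3: b31 a2 a3 a4 a5 a6
Rows 2 and 3 agree on CF; apply CF→AE and equate their AE entries.
Rows 1 and 2 agree on D; apply D→A and equate their A entries.
Rows 1 and 2 agree on A; apply A→CE and equate their CE entries.
Rows 1 and 2 agree on C; apply C→F and equate their F entries.
Row 3 is now all distinguished symbols — the join is lossless.

Yes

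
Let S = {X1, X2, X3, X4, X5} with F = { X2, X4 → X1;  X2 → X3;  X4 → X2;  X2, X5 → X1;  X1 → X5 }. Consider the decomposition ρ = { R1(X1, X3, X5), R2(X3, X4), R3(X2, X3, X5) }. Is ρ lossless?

No

Chase test. Columns are X1, X2, X3, X4, X5; row i has aⱼ where attribute j ∈ Ri, else bᵢⱼ.
Initial tableau (one row per fragment):
  row 1: a1 b12 a3 b14 a5
  row 2: b21 b22 a3 a4 b25
  row 3: b31 a2 a3 b34 a5
No row becomes fully distinguished — the join is lossy.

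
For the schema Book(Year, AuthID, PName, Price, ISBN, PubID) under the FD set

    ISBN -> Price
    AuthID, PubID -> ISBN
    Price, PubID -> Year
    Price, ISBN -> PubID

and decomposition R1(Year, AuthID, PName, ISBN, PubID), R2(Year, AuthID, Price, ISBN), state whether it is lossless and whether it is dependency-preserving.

Lossless test: (Year, AuthID, ISBN)⁺ = {Year, AuthID, Price, ISBN, PubID}, which contains all of one fragment — lossless.
Dependency preservation: the restricted closure of {Price, PubID} across the fragments never reaches {Year}, so Price, PubID → Year cannot be enforced without a join — not preserved.

lossless but not dependency-preserving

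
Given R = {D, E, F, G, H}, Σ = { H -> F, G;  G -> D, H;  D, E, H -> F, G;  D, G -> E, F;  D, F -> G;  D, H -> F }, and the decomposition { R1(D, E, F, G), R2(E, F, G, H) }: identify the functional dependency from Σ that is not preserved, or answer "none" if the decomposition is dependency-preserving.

none

H → F, G lies within R2.
G → D, H: restricted closure across fragments reaches D, H.
D, E, H → F, G: restricted closure across fragments reaches F, G.
D, G → E, F lies within R1.
D, F → G lies within R1.
D, H → F: restricted closure across fragments reaches F.
Every dependency is enforceable on the fragments, so the decomposition is dependency-preserving.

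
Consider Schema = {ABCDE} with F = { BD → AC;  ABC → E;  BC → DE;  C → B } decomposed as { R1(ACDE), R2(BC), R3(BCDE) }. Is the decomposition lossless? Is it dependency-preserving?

lossless and dependency-preserving

Lossless test (chase): Rows 2 and 3 agree on BC; apply BC→DE and equate their DE entries. Rows 1 and 2 agree on C; apply C→B and equate their B entries. Rows 1 and 2 agree on BD; apply BD→AC and equate their AC entries. Rows 1 and 3 agree on BD; apply BD→AC and equate their AC entries. Row 1 is now all distinguished symbols — the join is lossless.
Dependency preservation: BD → AC; ABC → E are not contained in any single fragment, but the restricted closure of each left-hand side across the fragments still reaches the right-hand side; the remaining FDs each lie inside some fragment. All dependencies are preserved.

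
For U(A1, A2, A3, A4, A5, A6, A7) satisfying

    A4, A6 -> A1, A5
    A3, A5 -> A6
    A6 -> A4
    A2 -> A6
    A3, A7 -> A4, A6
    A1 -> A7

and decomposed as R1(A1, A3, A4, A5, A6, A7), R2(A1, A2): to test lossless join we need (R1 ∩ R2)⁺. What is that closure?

R1 ∩ R2 = {A1}.
A1 → A7 applies, adding A7
Closure: {A1, A7}.

A1, A7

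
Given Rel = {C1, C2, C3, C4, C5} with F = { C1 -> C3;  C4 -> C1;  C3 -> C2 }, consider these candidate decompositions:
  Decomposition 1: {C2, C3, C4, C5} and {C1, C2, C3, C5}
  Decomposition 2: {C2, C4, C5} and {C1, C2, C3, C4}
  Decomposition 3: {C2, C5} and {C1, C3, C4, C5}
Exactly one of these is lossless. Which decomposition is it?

Decomposition 1: common = {C2, C3, C5}, closure = {C2, C3, C5} → lossy.
Decomposition 2: common = {C2, C4}, closure = {C1, C2, C3, C4} → lossless.
Decomposition 3: common = {C5}, closure = {C5} → lossy.

Decomposition 2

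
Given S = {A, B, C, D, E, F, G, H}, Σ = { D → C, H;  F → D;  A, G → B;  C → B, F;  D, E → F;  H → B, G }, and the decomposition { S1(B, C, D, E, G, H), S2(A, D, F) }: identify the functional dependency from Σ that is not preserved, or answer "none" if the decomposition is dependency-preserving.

A, G → B

Check A, G → B: no single fragment contains all of {A, B, G}, and the restricted closure of {A, G} across the fragments never reaches {B}.
D → C, H is preserved.
F → D is preserved.
C → B, F is preserved.
D, E → F is preserved.
H → B, G is preserved.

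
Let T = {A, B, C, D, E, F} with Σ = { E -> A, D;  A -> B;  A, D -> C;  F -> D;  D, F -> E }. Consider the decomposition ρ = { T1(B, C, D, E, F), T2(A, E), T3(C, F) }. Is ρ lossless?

Chase test. Columns are A, B, C, D, E, F; row i has aⱼ where attribute j ∈ Ti, else bᵢⱼ.
Initial tableau (one row per fragment):
  row 1: b11 a2 a3 a4 a5 a6
  row 2: a1 b22 b23 b24 a5 b26
  row 3: b31 b32 a3 b34 b35 a6
Rows 1 and 2 agree on E; apply E→A, D and equate their A, D entries.
Rows 1 and 2 agree on A; apply A→B and equate their B entries.
Rows 1 and 2 agree on A, D; apply A, D→C and equate their C entries.
Rows 1 and 3 agree on F; apply F→D and equate their D entries.
Rows 1 and 3 agree on D, F; apply D, F→E and equate their E entries.
Rows 1 and 3 agree on E; apply E→A, D and equate their A, D entries.
Rows 1 and 3 agree on A; apply A→B and equate their B entries.
Row 1 is now all distinguished symbols — the join is lossless.

Yes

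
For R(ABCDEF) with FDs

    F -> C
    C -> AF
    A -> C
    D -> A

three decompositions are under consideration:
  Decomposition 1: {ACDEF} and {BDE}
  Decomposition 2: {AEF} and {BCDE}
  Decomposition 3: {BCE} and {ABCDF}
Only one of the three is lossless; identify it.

Decomposition 1

Decomposition 1: common = {DE}, closure = {ACDEF} → lossless.
Decomposition 2: common = {E}, closure = {E} → lossy.
Decomposition 3: common = {BC}, closure = {ABCF} → lossy.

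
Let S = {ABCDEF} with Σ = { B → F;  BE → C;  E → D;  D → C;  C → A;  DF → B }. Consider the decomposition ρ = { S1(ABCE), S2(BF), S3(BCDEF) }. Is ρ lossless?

Chase test. Columns are ABCDEF; row i has aⱼ where attribute j ∈ Si, else bᵢⱼ.
Initial tableau (one row per fragment):
  row 1: a1 a2 a3 b14 a5 b16
  row 2: b21 a2 b23 b24 b25 a6
  row 3: b31 a2 a3 a4 a5 a6
Rows 1 and 2 agree on B; apply B→F and equate their F entries.
Rows 1 and 3 agree on E; apply E→D and equate their D entries.
Rows 1 and 3 agree on C; apply C→A and equate their A entries.
Row 1 is now all distinguished symbols — the join is lossless.

Yes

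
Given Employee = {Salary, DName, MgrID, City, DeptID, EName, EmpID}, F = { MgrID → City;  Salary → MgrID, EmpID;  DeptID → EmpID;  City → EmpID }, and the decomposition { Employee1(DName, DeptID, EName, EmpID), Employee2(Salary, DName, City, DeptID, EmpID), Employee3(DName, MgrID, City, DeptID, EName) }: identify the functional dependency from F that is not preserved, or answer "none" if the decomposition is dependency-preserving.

Check Salary → MgrID, EmpID: no single fragment contains all of {Salary, MgrID, EmpID}, and the restricted closure of {Salary} across the fragments never reaches {MgrID, EmpID}.
MgrID → City is preserved.
DeptID → EmpID is preserved.
City → EmpID is preserved.

Salary → MgrID, EmpID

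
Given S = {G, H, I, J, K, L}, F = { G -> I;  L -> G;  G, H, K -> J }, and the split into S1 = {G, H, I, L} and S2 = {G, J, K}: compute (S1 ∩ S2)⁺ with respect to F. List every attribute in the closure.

G, I

S1 ∩ S2 = {G}.
G → I applies, adding I
Closure: {G, I}.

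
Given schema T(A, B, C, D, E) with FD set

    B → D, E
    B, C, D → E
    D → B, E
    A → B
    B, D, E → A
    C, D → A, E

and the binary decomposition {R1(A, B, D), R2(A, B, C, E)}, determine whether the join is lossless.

Yes

Common attributes: R1 ∩ R2 = {A, B}.
Closure of {A, B}: B → D, E applies, adding D, E. So (A, B)⁺ = {A, B, D, E}.
This closure contains every attribute of R1, so R1 ∩ R2 → R1. The join is lossless.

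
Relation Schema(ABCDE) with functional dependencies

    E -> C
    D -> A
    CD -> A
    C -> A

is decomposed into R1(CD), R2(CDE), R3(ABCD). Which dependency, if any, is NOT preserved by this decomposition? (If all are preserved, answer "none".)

none

E → C lies within R2.
D → A lies within R3.
CD → A lies within R3.
C → A lies within R3.
Every dependency is enforceable on the fragments, so the decomposition is dependency-preserving.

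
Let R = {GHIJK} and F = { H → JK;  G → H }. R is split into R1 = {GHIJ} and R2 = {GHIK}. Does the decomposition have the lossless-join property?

Yes

Common attributes: R1 ∩ R2 = {GHI}.
Closure of {GHI}: H → JK applies, adding JK. So (GHI)⁺ = {GHIJK}.
This closure contains every attribute of R1, so R1 ∩ R2 → R1. The join is lossless.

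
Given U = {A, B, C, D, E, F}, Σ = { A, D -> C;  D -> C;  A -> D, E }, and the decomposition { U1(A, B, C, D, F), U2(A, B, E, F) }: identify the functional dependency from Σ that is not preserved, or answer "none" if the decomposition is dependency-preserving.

A, D → C lies within U1.
D → C lies within U1.
A → D, E: restricted closure across fragments reaches D, E.
Every dependency is enforceable on the fragments, so the decomposition is dependency-preserving.

none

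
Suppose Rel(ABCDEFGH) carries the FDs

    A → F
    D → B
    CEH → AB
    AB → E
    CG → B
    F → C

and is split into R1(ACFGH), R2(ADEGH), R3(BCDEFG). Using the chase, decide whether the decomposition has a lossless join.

Yes

Chase test. Columns are ABCDEFGH; row i has aⱼ where attribute j ∈ Ri, else bᵢⱼ.
Initial tableau (one row per fragment):
  row 1: a1 b12 a3 b14 b15 a6 a7 a8
  row 2: a1 b22 b23 a4 a5 b26 a7 a8
  row 3: b31 a2 a3 a4 a5 a6 a7 b38
Rows 1 and 2 agree on A; apply A→F and equate their F entries.
Rows 2 and 3 agree on D; apply D→B and equate their B entries.
Rows 1 and 3 agree on CG; apply CG→B and equate their B entries.
Rows 1 and 2 agree on F; apply F→C and equate their C entries.
Rows 1 and 2 agree on AB; apply AB→E and equate their E entries.
Row 2 is now all distinguished symbols — the join is lossless.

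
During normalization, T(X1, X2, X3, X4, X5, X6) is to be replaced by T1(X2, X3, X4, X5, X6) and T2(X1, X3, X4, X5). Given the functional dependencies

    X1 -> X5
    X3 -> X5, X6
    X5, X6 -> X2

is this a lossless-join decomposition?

Common attributes: T1 ∩ T2 = {X3, X4, X5}.
Closure of {X3, X4, X5}: X3 → X5, X6 applies, adding X6; X5, X6 → X2 applies, adding X2. So (X3, X4, X5)⁺ = {X2, X3, X4, X5, X6}.
This closure contains every attribute of T1, so T1 ∩ T2 → T1. The join is lossless.

Yes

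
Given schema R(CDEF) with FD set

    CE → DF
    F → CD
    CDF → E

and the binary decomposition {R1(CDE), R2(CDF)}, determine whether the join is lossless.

No

Common attributes: R1 ∩ R2 = {CD}.
No dependency enlarges {CD}, so (CD)⁺ = {CD}.
The closure contains neither all of R1 = {CDE} nor all of R2 = {CDF}, so the common attributes are not a superkey of either fragment. The join is lossy.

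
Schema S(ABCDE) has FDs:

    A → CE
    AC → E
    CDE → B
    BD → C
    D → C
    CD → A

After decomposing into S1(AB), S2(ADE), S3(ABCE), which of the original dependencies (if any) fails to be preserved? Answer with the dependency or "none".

CDE → B

Check CDE → B: no single fragment contains all of {BCDE}, and the restricted closure of {CDE} across the fragments never reaches {B}.
A → CE is preserved.
AC → E is preserved.
BD → C is preserved.
D → C is preserved.
CD → A is preserved.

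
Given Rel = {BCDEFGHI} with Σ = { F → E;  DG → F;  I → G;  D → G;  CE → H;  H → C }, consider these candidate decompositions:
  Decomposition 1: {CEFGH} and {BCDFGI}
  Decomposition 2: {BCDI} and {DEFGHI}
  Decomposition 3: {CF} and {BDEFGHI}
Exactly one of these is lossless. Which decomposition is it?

Decomposition 1

Decomposition 1: common = {CFG}, closure = {CEFGH} → lossless.
Decomposition 2: common = {DI}, closure = {DEFGI} → lossy.
Decomposition 3: common = {F}, closure = {EF} → lossy.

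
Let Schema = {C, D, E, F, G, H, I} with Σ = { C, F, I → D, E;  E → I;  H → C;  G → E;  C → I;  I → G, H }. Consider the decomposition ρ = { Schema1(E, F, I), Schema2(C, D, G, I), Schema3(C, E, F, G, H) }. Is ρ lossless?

Chase test. Columns are C, D, E, F, G, H, I; row i has aⱼ where attribute j ∈ Schemai, else bᵢⱼ.
Initial tableau (one row per fragment):
  row 1: b11 b12 a3 a4 b15 b16 a7
  row 2: a1 a2 b23 b24 a5 b26 a7
  row 3: a1 b32 a3 a4 a5 a6 b37
Rows 1 and 3 agree on E; apply E→I and equate their I entries.
Rows 2 and 3 agree on G; apply G→E and equate their E entries.
Rows 1 and 2 agree on I; apply I→G, H and equate their G, H entries.
Rows 1 and 3 agree on I; apply I→G, H and equate their G, H entries.
Rows 1 and 2 agree on H; apply H→C and equate their C entries.
Rows 1 and 3 agree on C, F, I; apply C, F, I→D, E and equate their D, E entries.
No row becomes fully distinguished — the join is lossy.

No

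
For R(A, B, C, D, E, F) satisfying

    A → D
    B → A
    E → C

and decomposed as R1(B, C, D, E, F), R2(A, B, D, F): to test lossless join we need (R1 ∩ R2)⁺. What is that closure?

A, B, D, F

R1 ∩ R2 = {B, D, F}.
B → A applies, adding A
Closure: {A, B, D, F}.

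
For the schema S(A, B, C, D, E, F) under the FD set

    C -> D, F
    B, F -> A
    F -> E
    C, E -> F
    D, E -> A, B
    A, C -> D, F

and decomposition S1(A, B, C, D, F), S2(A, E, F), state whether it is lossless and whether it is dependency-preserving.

lossless but not dependency-preserving

Lossless test: (A, F)⁺ = {A, E, F}, which contains all of one fragment — lossless.
Dependency preservation: the restricted closure of {D, E} across the fragments never reaches {A, B}, so D, E → A, B cannot be enforced without a join — not preserved.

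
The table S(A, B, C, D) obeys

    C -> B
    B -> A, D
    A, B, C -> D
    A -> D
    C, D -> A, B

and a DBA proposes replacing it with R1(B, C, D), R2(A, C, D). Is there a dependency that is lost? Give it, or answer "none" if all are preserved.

Check B → A, D: no single fragment contains all of {A, B, D}, and the restricted closure of {B} across the fragments never reaches {A, D}.
C → B is preserved.
A, B, C → D is preserved.
A → D is preserved.
C, D → A, B is preserved.

B -> A, D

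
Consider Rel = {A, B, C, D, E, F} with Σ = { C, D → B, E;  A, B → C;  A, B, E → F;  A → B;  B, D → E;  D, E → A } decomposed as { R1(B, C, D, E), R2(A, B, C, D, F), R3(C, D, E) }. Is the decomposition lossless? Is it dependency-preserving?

lossless but not dependency-preserving

Lossless test (chase): Rows 1 and 2 agree on C, D; apply C, D→B, E and equate their B, E entries. Rows 1 and 3 agree on C, D; apply C, D→B, E and equate their B, E entries. Rows 1 and 2 agree on D, E; apply D, E→A and equate their A entries. Rows 1 and 3 agree on D, E; apply D, E→A and equate their A entries. Rows 1 and 2 agree on A, B, E; apply A, B, E→F and equate their F entries. Rows 1 and 3 agree on A, B, E; apply A, B, E→F and equate their F entries. Row 1 is now all distinguished symbols — the join is lossless.
Dependency preservation: the restricted closure of {A, B, E} across the fragments never reaches {F}, so A, B, E → F cannot be enforced without a join — not preserved.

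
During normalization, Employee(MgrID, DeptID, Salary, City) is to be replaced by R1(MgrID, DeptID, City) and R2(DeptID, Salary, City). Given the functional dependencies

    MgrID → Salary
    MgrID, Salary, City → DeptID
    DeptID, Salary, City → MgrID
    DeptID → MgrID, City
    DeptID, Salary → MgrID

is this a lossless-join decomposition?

Yes

Common attributes: R1 ∩ R2 = {DeptID, City}.
Closure of {DeptID, City}: DeptID → MgrID, City applies, adding MgrID; MgrID → Salary applies, adding Salary. So (DeptID, City)⁺ = {MgrID, DeptID, Salary, City}.
This closure contains every attribute of R1, so R1 ∩ R2 → R1. The join is lossless.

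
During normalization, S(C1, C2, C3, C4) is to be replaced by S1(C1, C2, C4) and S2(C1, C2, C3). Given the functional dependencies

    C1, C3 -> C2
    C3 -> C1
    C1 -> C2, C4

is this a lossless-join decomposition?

Yes

Common attributes: S1 ∩ S2 = {C1, C2}.
Closure of {C1, C2}: C1 → C2, C4 applies, adding C4. So (C1, C2)⁺ = {C1, C2, C4}.
This closure contains every attribute of S1, so S1 ∩ S2 → S1. The join is lossless.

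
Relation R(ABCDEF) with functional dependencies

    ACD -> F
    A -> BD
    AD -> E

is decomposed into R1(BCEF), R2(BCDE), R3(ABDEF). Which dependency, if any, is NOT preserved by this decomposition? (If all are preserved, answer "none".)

ACD -> F

Check ACD → F: no single fragment contains all of {ACDF}, and the restricted closure of {ACD} across the fragments never reaches {F}.
A → BD is preserved.
AD → E is preserved.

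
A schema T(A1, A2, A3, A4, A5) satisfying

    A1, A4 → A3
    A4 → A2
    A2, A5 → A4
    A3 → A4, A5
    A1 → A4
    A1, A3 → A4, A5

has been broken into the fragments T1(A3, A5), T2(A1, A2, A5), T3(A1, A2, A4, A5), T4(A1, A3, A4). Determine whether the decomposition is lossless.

Chase test. Columns are A1, A2, A3, A4, A5; row i has aⱼ where attribute j ∈ Ti, else bᵢⱼ.
Initial tableau (one row per fragment):
  row 1: b11 b12 a3 b14 a5
  row 2: a1 a2 b23 b24 a5
  row 3: a1 a2 b33 a4 a5
  row 4: a1 b42 a3 a4 b45
Rows 3 and 4 agree on A1, A4; apply A1, A4→A3 and equate their A3 entries.
Rows 3 and 4 agree on A4; apply A4→A2 and equate their A2 entries.
Rows 2 and 3 agree on A2, A5; apply A2, A5→A4 and equate their A4 entries.
Rows 1 and 3 agree on A3; apply A3→A4, A5 and equate their A4, A5 entries.
Rows 1 and 4 agree on A3; apply A3→A4, A5 and equate their A4, A5 entries.
Rows 2 and 3 agree on A1, A4; apply A1, A4→A3 and equate their A3 entries.
Rows 1 and 2 agree on A4; apply A4→A2 and equate their A2 entries.
Row 2 is now all distinguished symbols — the join is lossless.

Yes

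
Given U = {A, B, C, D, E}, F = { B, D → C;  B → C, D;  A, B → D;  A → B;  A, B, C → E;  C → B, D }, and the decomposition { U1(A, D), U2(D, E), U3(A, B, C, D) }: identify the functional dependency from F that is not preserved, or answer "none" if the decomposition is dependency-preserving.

Check A, B, C → E: no single fragment contains all of {A, B, C, E}, and the restricted closure of {A, B, C} across the fragments never reaches {E}.
B, D → C is preserved.
B → C, D is preserved.
A, B → D is preserved.
A → B is preserved.
C → B, D is preserved.

A, B, C → E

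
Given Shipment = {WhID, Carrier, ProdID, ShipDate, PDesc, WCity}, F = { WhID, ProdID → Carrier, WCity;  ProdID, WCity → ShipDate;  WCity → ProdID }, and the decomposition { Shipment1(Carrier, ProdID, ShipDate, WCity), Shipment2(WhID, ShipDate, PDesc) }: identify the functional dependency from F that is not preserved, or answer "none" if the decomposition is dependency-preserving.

Check WhID, ProdID → Carrier, WCity: no single fragment contains all of {WhID, Carrier, ProdID, WCity}, and the restricted closure of {WhID, ProdID} across the fragments never reaches {Carrier, WCity}.
ProdID, WCity → ShipDate is preserved.
WCity → ProdID is preserved.

WhID, ProdID → Carrier, WCity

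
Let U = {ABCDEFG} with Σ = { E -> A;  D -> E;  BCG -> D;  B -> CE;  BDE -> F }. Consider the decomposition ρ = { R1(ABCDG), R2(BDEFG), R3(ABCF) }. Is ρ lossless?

Yes

Chase test. Columns are ABCDEFG; row i has aⱼ where attribute j ∈ Ri, else bᵢⱼ.
Initial tableau (one row per fragment):
  row 1: a1 a2 a3 a4 b15 b16 a7
  row 2: b21 a2 b23 a4 a5 a6 a7
  row 3: a1 a2 a3 b34 b35 a6 b37
Rows 1 and 2 agree on D; apply D→E and equate their E entries.
Rows 1 and 2 agree on B; apply B→CE and equate their CE entries.
Rows 1 and 3 agree on B; apply B→CE and equate their CE entries.
Rows 1 and 2 agree on BDE; apply BDE→F and equate their F entries.
Rows 1 and 2 agree on E; apply E→A and equate their A entries.
Row 1 is now all distinguished symbols — the join is lossless.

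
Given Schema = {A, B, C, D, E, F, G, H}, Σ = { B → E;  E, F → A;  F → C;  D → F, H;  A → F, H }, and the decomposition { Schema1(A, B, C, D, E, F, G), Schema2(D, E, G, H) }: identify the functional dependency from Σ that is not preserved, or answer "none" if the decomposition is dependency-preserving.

A → F, H

Check A → F, H: no single fragment contains all of {A, F, H}, and the restricted closure of {A} across the fragments never reaches {F, H}.
B → E is preserved.
E, F → A is preserved.
F → C is preserved.
D → F, H is preserved.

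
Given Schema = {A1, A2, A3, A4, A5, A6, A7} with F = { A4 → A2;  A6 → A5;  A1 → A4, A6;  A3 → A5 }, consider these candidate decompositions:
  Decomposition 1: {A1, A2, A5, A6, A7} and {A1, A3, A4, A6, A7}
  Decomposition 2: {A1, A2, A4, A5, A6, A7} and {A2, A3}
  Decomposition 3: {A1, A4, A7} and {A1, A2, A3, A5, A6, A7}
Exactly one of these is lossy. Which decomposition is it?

Decomposition 2

Decomposition 1: common = {A1, A6, A7}, closure = {A1, A2, A4, A5, A6, A7} → lossless.
Decomposition 2: common = {A2}, closure = {A2} → lossy.
Decomposition 3: common = {A1, A7}, closure = {A1, A2, A4, A5, A6, A7} → lossless.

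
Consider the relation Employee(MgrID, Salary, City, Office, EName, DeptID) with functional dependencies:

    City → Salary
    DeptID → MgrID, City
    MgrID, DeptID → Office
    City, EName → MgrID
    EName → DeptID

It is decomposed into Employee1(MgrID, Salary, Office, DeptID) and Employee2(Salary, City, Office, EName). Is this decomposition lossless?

No

Common attributes: Employee1 ∩ Employee2 = {Salary, Office}.
No dependency enlarges {Salary, Office}, so (Salary, Office)⁺ = {Salary, Office}.
The closure contains neither all of Employee1 = {MgrID, Salary, Office, DeptID} nor all of Employee2 = {Salary, City, Office, EName}, so the common attributes are not a superkey of either fragment. The join is lossy.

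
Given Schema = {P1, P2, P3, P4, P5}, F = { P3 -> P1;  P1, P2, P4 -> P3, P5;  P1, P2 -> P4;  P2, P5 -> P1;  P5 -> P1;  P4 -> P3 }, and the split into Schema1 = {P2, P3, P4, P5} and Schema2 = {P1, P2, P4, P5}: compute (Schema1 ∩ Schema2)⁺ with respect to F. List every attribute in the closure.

P1, P2, P3, P4, P5

Schema1 ∩ Schema2 = {P2, P4, P5}.
P2, P5 → P1 applies, adding P1
P4 → P3 applies, adding P3
Closure: {P1, P2, P3, P4, P5}.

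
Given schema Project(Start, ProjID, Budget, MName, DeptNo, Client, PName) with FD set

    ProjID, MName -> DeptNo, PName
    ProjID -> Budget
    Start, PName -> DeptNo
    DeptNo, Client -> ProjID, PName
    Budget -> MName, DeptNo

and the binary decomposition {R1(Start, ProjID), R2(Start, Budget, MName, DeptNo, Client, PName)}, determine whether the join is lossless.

No

Common attributes: R1 ∩ R2 = {Start}.
No dependency enlarges {Start}, so (Start)⁺ = {Start}.
The closure contains neither all of R1 = {Start, ProjID} nor all of R2 = {Start, Budget, MName, DeptNo, Client, PName}, so the common attributes are not a superkey of either fragment. The join is lossy.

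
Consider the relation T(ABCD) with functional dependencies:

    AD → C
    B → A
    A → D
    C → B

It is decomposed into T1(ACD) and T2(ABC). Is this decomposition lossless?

Common attributes: T1 ∩ T2 = {AC}.
Closure of {AC}: A → D applies, adding D; C → B applies, adding B. So (AC)⁺ = {ABCD}.
This closure contains every attribute of T1, so T1 ∩ T2 → T1. The join is lossless.

Yes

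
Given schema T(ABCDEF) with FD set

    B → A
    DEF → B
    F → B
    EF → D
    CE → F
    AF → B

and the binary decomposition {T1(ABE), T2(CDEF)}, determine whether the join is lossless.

Common attributes: T1 ∩ T2 = {E}.
No dependency enlarges {E}, so (E)⁺ = {E}.
The closure contains neither all of T1 = {ABE} nor all of T2 = {CDEF}, so the common attributes are not a superkey of either fragment. The join is lossy.

No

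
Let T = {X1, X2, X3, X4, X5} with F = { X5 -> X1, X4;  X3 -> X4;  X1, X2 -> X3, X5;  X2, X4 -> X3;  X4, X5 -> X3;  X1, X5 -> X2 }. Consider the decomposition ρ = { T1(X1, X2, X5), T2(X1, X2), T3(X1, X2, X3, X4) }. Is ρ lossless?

Chase test. Columns are X1, X2, X3, X4, X5; row i has aⱼ where attribute j ∈ Ti, else bᵢⱼ.
Initial tableau (one row per fragment):
  row 1: a1 a2 b13 b14 a5
  row 2: a1 a2 b23 b24 b25
  row 3: a1 a2 a3 a4 b35
Rows 1 and 2 agree on X1, X2; apply X1, X2→X3, X5 and equate their X3, X5 entries.
Rows 1 and 3 agree on X1, X2; apply X1, X2→X3, X5 and equate their X3, X5 entries.
Rows 1 and 2 agree on X5; apply X5→X1, X4 and equate their X1, X4 entries.
Rows 1 and 3 agree on X5; apply X5→X1, X4 and equate their X1, X4 entries.
Row 1 is now all distinguished symbols — the join is lossless.

Yes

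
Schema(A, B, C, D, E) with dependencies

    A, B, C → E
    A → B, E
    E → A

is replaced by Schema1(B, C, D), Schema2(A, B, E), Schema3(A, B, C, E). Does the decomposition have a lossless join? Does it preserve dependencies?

lossy but dependency-preserving

Lossless test (chase): applying each FD to every pair of rows produces no changes in the tableau, so no row becomes fully distinguished — the join is lossy.
Dependency preservation: every FD's attributes lie within a single fragment, so each can be enforced locally — preserved.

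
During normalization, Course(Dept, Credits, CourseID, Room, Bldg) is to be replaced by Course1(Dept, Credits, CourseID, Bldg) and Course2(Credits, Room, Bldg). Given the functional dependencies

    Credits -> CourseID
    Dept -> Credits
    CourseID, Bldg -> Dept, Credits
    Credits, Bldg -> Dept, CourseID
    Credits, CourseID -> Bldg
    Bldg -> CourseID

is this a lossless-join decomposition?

Common attributes: Course1 ∩ Course2 = {Credits, Bldg}.
Closure of {Credits, Bldg}: Credits → CourseID applies, adding CourseID; CourseID, Bldg → Dept, Credits applies, adding Dept. So (Credits, Bldg)⁺ = {Dept, Credits, CourseID, Bldg}.
This closure contains every attribute of Course1, so Course1 ∩ Course2 → Course1. The join is lossless.

Yes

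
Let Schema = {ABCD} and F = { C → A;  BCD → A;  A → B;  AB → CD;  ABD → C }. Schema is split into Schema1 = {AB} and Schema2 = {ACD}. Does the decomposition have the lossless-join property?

Common attributes: Schema1 ∩ Schema2 = {A}.
Closure of {A}: A → B applies, adding B; AB → CD applies, adding CD. So (A)⁺ = {ABCD}.
This closure contains every attribute of Schema1, so Schema1 ∩ Schema2 → Schema1. The join is lossless.

Yes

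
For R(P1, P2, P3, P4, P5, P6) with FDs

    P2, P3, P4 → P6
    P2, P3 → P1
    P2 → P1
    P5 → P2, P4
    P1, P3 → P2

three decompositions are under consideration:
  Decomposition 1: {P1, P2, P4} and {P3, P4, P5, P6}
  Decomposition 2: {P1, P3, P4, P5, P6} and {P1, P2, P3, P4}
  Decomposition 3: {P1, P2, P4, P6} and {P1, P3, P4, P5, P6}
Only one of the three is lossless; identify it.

Decomposition 1: common = {P4}, closure = {P4} → lossy.
Decomposition 2: common = {P1, P3, P4}, closure = {P1, P2, P3, P4, P6} → lossless.
Decomposition 3: common = {P1, P4, P6}, closure = {P1, P4, P6} → lossy.

Decomposition 2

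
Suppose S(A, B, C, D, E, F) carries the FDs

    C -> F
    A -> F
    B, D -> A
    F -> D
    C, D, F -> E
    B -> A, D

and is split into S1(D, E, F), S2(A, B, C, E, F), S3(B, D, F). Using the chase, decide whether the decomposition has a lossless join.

Chase test. Columns are A, B, C, D, E, F; row i has aⱼ where attribute j ∈ Si, else bᵢⱼ.
Initial tableau (one row per fragment):
  row 1: b11 b12 b13 a4 a5 a6
  row 2: a1 a2 a3 b24 a5 a6
  row 3: b31 a2 b33 a4 b35 a6
Rows 1 and 2 agree on F; apply F→D and equate their D entries.
Rows 2 and 3 agree on B; apply B→A, D and equate their A, D entries.
Row 2 is now all distinguished symbols — the join is lossless.

Yes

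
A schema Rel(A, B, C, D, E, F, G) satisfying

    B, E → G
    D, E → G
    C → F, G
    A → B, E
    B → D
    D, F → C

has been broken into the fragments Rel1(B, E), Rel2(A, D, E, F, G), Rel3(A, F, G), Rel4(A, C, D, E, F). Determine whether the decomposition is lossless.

No

Chase test. Columns are A, B, C, D, E, F, G; row i has aⱼ where attribute j ∈ Reli, else bᵢⱼ.
Initial tableau (one row per fragment):
  row 1: b11 a2 b13 b14 a5 b16 b17
  row 2: a1 b22 b23 a4 a5 a6 a7
  row 3: a1 b32 b33 b34 b35 a6 a7
  row 4: a1 b42 a3 a4 a5 a6 b47
Rows 2 and 4 agree on D, E; apply D, E→G and equate their G entries.
Rows 2 and 3 agree on A; apply A→B, E and equate their B, E entries.
Rows 2 and 4 agree on A; apply A→B, E and equate their B, E entries.
Rows 2 and 3 agree on B; apply B→D and equate their D entries.
Rows 2 and 3 agree on D, F; apply D, F→C and equate their C entries.
Rows 2 and 4 agree on D, F; apply D, F→C and equate their C entries.
No row becomes fully distinguished — the join is lossy.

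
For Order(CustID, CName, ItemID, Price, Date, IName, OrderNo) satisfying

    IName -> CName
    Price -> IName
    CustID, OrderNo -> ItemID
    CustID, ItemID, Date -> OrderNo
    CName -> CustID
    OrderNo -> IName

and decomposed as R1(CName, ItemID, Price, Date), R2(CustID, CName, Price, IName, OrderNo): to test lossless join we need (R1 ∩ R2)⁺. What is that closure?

CustID, CName, Price, IName

R1 ∩ R2 = {CName, Price}.
Price → IName applies, adding IName
CName → CustID applies, adding CustID
Closure: {CustID, CName, Price, IName}.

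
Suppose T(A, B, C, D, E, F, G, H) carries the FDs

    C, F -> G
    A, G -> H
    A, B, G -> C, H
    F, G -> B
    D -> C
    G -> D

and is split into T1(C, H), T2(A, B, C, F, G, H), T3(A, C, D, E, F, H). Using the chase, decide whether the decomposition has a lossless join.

Yes

Chase test. Columns are A, B, C, D, E, F, G, H; row i has aⱼ where attribute j ∈ Ti, else bᵢⱼ.
Initial tableau (one row per fragment):
  row 1: b11 b12 a3 b14 b15 b16 b17 a8
  row 2: a1 a2 a3 b24 b25 a6 a7 a8
  row 3: a1 b32 a3 a4 a5 a6 b37 a8
Rows 2 and 3 agree on C, F; apply C, F→G and equate their G entries.
Rows 2 and 3 agree on F, G; apply F, G→B and equate their B entries.
Rows 2 and 3 agree on G; apply G→D and equate their D entries.
Row 3 is now all distinguished symbols — the join is lossless.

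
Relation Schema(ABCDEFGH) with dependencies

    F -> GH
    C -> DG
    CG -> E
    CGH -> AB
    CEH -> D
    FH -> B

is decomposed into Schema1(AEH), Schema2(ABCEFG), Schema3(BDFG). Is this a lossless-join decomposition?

No

Chase test. Columns are ABCDEFGH; row i has aⱼ where attribute j ∈ Schemai, else bᵢⱼ.
Initial tableau (one row per fragment):
  row 1: a1 b12 b13 b14 a5 b16 b17 a8
  row 2: a1 a2 a3 b24 a5 a6 a7 b28
  row 3: b31 a2 b33 a4 b35 a6 a7 b38
Rows 2 and 3 agree on F; apply F→GH and equate their GH entries.
No row becomes fully distinguished — the join is lossy.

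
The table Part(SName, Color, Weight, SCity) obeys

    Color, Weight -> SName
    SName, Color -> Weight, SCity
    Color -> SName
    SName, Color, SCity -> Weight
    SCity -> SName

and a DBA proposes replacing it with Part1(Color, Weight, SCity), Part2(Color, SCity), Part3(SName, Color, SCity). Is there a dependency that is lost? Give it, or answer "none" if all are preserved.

none

Color, Weight → SName: restricted closure across fragments reaches SName.
SName, Color → Weight, SCity: restricted closure across fragments reaches Weight, SCity.
Color → SName lies within Part3.
SName, Color, SCity → Weight: restricted closure across fragments reaches Weight.
SCity → SName lies within Part3.
Every dependency is enforceable on the fragments, so the decomposition is dependency-preserving.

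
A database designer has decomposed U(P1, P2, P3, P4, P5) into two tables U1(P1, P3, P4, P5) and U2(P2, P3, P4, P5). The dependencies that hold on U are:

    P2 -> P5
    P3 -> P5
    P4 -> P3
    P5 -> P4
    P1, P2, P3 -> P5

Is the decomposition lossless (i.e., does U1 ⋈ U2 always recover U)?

Common attributes: U1 ∩ U2 = {P3, P4, P5}.
No dependency enlarges {P3, P4, P5}, so (P3, P4, P5)⁺ = {P3, P4, P5}.
The closure contains neither all of U1 = {P1, P3, P4, P5} nor all of U2 = {P2, P3, P4, P5}, so the common attributes are not a superkey of either fragment. The join is lossy.

No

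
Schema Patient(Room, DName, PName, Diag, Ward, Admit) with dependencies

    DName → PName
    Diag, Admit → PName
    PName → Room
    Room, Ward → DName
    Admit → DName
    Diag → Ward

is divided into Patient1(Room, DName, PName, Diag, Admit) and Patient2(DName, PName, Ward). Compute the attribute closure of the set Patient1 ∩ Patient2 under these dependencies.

Room, DName, PName

Patient1 ∩ Patient2 = {DName, PName}.
PName → Room applies, adding Room
Closure: {Room, DName, PName}.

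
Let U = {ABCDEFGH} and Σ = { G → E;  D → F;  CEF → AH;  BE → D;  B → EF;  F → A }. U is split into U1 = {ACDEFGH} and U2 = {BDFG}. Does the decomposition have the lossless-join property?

No

Common attributes: U1 ∩ U2 = {DFG}.
Closure of {DFG}: G → E applies, adding E; F → A applies, adding A. So (DFG)⁺ = {ADEFG}.
The closure contains neither all of U1 = {ACDEFGH} nor all of U2 = {BDFG}, so the common attributes are not a superkey of either fragment. The join is lossy.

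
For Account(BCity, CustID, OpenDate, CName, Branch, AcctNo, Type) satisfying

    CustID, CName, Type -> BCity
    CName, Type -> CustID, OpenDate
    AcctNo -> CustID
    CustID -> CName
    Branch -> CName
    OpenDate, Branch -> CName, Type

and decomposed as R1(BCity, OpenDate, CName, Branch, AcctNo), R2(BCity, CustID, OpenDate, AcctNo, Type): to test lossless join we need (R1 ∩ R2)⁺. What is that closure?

BCity, CustID, OpenDate, CName, AcctNo

R1 ∩ R2 = {BCity, OpenDate, AcctNo}.
AcctNo → CustID applies, adding CustID
CustID → CName applies, adding CName
Closure: {BCity, CustID, OpenDate, CName, AcctNo}.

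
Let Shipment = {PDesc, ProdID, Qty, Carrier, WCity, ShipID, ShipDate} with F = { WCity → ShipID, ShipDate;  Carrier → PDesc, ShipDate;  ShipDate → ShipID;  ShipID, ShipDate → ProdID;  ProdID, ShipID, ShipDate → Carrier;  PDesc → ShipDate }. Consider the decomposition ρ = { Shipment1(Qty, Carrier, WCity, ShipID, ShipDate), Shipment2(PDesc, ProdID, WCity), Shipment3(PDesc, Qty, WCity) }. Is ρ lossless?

Chase test. Columns are PDesc, ProdID, Qty, Carrier, WCity, ShipID, ShipDate; row i has aⱼ where attribute j ∈ Shipmenti, else bᵢⱼ.
Initial tableau (one row per fragment):
  row 1: b11 b12 a3 a4 a5 a6 a7
  row 2: a1 a2 b23 b24 a5 b26 b27
  row 3: a1 b32 a3 b34 a5 b36 b37
Rows 1 and 2 agree on WCity; apply WCity→ShipID, ShipDate and equate their ShipID, ShipDate entries.
Rows 1 and 3 agree on WCity; apply WCity→ShipID, ShipDate and equate their ShipID, ShipDate entries.
Rows 1 and 2 agree on ShipID, ShipDate; apply ShipID, ShipDate→ProdID and equate their ProdID entries.
Rows 1 and 3 agree on ShipID, ShipDate; apply ShipID, ShipDate→ProdID and equate their ProdID entries.
Rows 1 and 2 agree on ProdID, ShipID, ShipDate; apply ProdID, ShipID, ShipDate→Carrier and equate their Carrier entries.
Rows 1 and 3 agree on ProdID, ShipID, ShipDate; apply ProdID, ShipID, ShipDate→Carrier and equate their Carrier entries.
Rows 1 and 2 agree on Carrier; apply Carrier→PDesc, ShipDate and equate their PDesc, ShipDate entries.
Row 1 is now all distinguished symbols — the join is lossless.

Yes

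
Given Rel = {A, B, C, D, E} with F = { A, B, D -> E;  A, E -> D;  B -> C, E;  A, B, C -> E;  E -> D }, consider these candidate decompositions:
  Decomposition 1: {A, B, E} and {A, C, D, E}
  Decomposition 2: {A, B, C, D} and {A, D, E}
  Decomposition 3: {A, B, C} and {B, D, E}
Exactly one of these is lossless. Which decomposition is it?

Decomposition 3

Decomposition 1: common = {A, E}, closure = {A, D, E} → lossy.
Decomposition 2: common = {A, D}, closure = {A, D} → lossy.
Decomposition 3: common = {B}, closure = {B, C, D, E} → lossless.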